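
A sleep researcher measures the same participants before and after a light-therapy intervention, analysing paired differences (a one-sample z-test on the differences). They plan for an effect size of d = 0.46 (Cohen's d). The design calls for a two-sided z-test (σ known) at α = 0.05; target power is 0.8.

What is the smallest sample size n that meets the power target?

For power 0.8 need Φ(δ − z_{0.025}) = 0.8, so δ = z_{0.025} + z_{0.20} = 1.960 + 0.842 = 2.802.
(Ignoring the negligible lower-tail rejection probability gives the usual closed-form inversion.)
δ = d·√n ⇒ n = (δ/d)² = (2.802 / 0.46)² = 37.09.
Round up to the next whole unit.

n = 38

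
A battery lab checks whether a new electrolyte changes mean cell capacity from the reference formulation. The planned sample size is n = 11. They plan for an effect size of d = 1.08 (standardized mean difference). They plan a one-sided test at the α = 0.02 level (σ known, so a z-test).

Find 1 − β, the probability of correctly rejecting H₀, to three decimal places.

Power ≈ 0.937

Noncentrality parameter: δ = d·√n = 1.08 × √11 = 3.5820
Critical value for a one-sided test at α = 0.02: z_α = 2.054.
Power = Φ(δ − 2.054) = Φ(1.528) = 0.9368.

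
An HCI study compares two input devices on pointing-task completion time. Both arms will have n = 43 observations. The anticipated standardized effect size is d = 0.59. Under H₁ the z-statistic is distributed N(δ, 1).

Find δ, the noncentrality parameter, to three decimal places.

δ ≈ 2.736

The noncentrality parameter scales effect size by the design's sample-size factor: δ = d·√(n/2) = 0.59 × √(43/2) = 2.7357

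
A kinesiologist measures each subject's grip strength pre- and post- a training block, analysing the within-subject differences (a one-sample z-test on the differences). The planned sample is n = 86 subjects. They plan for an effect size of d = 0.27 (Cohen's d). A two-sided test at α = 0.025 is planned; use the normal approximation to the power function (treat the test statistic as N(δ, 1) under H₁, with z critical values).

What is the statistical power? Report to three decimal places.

Power ≈ 0.604

Noncentrality parameter: δ = d·√n = 0.27 × √86 = 2.5039
Two-sided α = 0.025 → critical value z_{0.0125} = 2.241.
Power = Φ(δ − 2.241) + Φ(−δ − 2.241) = Φ(0.262) + Φ(-4.745) = 0.6035 + 0.0000 = 0.6035.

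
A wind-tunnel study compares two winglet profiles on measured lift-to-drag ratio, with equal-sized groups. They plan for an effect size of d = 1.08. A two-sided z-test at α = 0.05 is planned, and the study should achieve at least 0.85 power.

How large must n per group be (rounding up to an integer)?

For power 0.85 need Φ(δ − z_{0.025}) = 0.85, so δ = z_{0.025} + z_{0.15} = 1.960 + 1.036 = 2.996.
(The Φ(−δ − z_{α/2}) term is vanishingly small for δ > 0 and is dropped in the standard sample-size formula.)
δ = d·√(n/2) ⇒ n = 2(δ/d)² = 2 × (2.996 / 1.08)² = 15.40.
Round up to the next whole unit.

n = 16 per group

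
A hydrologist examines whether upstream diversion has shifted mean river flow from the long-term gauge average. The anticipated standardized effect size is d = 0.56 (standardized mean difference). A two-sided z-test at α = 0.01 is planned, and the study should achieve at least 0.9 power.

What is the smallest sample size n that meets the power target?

n = 48

Set Φ(δ − 2.576) = 0.9; then δ − 2.576 = Φ⁻¹(0.9) = 1.282, giving δ = 3.857.
(The Φ(−δ − z_{α/2}) term is vanishingly small for δ > 0 and is dropped in the standard sample-size formula.)
δ = d·√n ⇒ n = (δ/d)² = (3.857 / 0.56)² = 47.45.
Rounding up, n = 48.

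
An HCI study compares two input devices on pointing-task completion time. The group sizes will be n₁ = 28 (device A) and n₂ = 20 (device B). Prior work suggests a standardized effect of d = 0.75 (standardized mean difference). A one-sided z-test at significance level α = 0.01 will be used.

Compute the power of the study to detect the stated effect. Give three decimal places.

Power ≈ 0.593

Noncentrality parameter: δ = d / √(1/n₁ + 1/n₂) = 0.75 / √(1/28 + 1/20) = 2.5617
Critical value for a one-sided test at α = 0.01: z_α = 2.326.
Power = Φ(δ − 2.326) = Φ(0.235) = 0.5930.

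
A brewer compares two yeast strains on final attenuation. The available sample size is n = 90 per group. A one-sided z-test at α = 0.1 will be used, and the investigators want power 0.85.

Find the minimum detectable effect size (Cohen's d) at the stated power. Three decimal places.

Required noncentrality: δ = z_{0.1} + z_{0.15} = 1.282 + 1.036 = 2.318.
δ = d·√(n/2) ⇒ d = δ/√(n/2) = 2.318/√(90/2) = 0.3455.

d ≈ 0.346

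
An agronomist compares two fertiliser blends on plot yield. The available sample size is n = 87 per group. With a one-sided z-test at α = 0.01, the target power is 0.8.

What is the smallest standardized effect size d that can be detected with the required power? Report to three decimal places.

Need Φ(δ − 2.326) = 0.8, so δ = 2.326 + 0.842 = 3.168.
δ = d·√(n/2) ⇒ d = δ/√(n/2) = 3.168/√(87/2) = 0.4803.

d ≈ 0.480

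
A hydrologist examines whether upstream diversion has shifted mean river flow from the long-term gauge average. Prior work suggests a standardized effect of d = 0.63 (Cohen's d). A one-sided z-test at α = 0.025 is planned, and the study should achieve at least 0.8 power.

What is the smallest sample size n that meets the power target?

n = 20

For power 0.8 need Φ(δ − z_{0.025}) = 0.8, so δ = z_{0.025} + z_{0.20} = 1.960 + 0.842 = 2.802.
δ = d·√n ⇒ n = (δ/d)² = (2.802 / 0.63)² = 19.78.
Rounding up, n = 20.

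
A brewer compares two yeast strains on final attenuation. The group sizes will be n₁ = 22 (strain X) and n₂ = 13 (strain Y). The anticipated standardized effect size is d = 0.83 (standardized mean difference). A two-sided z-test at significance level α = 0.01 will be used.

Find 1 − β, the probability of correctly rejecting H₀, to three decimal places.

Noncentrality parameter: δ = d / √(1/n₁ + 1/n₂) = 0.83 / √(1/22 + 1/13) = 2.3726
Two-sided α = 0.01 → critical value z_{0.005} = 2.576.
Power = Φ(δ − 2.576) + Φ(−δ − 2.576) = Φ(-0.203) + Φ(-4.948) = 0.4195 + 0.0000 = 0.4195.

Power ≈ 0.419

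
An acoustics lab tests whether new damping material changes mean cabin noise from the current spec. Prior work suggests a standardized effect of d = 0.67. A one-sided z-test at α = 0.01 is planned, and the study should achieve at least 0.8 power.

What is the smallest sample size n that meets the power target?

Set Φ(δ − 2.326) = 0.8; then δ − 2.326 = Φ⁻¹(0.8) = 0.842, giving δ = 3.168.
δ = d·√n ⇒ n = (δ/d)² = (3.168 / 0.67)² = 22.36.
Rounding up, n = 23.

n = 23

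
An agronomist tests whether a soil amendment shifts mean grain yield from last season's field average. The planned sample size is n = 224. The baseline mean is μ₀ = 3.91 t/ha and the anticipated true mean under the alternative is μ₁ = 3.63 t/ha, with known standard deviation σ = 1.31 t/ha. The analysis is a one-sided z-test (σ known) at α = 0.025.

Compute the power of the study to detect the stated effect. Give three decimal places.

Standardized effect: d = |μ₁ − μ₀| / σ = |3.63 − 3.91| / 1.31 = 0.2137
Noncentrality parameter: λ = d·√n = 0.2137 × √224 = 3.1990
One-sided α = 0.025 → critical value z_{0.025} = 1.960.
Power = Φ(λ − 1.960) = Φ(1.239) = 0.8923.

Power ≈ 0.892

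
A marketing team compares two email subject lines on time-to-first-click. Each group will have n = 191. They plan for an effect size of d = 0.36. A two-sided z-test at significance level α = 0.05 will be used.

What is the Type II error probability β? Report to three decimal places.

β ≈ 0.060

Noncentrality parameter: δ = d·√(n/2) = 0.36 × √(191/2) = 3.5181
Two-sided α = 0.05 → critical value z_{0.025} = 1.960.
Power = Φ(δ − 1.960) + Φ(−δ − 1.960) = Φ(1.558) + Φ(-5.478) = 0.9404 + 0.0000 = 0.9404.
Type II error: β = 1 − power = 1 − 0.9404 = 0.0596.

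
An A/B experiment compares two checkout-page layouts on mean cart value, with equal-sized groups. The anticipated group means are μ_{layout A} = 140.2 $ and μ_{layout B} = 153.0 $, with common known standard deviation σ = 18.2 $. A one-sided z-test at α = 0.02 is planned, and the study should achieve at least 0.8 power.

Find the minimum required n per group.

n = 34 per group

Standardized effect: d = |μ_{layout A} − μ_{layout B}| / σ = |140.2 − 153.0| / 18.2 = 0.7033
Set Φ(δ − 2.054) = 0.8; then δ − 2.054 = Φ⁻¹(0.8) = 0.842, giving δ = 2.895.
δ = d·√(n/2) ⇒ n = 2(δ/d)² = 2 × (2.895 / 0.7033)² = 33.90.
Round up to the next whole unit.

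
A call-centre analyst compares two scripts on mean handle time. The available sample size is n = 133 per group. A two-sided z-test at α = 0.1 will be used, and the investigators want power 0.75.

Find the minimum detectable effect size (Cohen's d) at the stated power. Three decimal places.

d ≈ 0.284

Required noncentrality: δ = z_{0.05} + z_{0.25} = 1.645 + 0.674 = 2.319.
(Lower-tail contribution to power is negligible for δ > 0.)
δ = d·√(n/2) ⇒ d = δ/√(n/2) = 2.319/√(133/2) = 0.2844.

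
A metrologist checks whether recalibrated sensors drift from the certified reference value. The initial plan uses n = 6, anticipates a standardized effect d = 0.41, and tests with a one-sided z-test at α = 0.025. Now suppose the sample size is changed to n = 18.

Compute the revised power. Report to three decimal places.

With n = 18: δ = d·√n = 0.41 × √18 = 1.7395. Critical value z_{0.025} = 1.960.
Revised power = Φ(δ − 1.960) = Φ(-0.220) = 0.4127.

Power ≈ 0.413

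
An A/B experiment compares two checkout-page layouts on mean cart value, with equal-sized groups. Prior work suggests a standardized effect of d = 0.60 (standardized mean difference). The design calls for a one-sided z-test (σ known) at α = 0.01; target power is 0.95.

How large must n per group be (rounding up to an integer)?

n = 88 per group

Set Φ(δ − 2.326) = 0.95; then δ − 2.326 = Φ⁻¹(0.95) = 1.645, giving δ = 3.971.
δ = d·√(n/2) ⇒ n = 2(δ/d)² = 2 × (3.971 / 0.60)² = 87.61.
Round up to the next whole unit.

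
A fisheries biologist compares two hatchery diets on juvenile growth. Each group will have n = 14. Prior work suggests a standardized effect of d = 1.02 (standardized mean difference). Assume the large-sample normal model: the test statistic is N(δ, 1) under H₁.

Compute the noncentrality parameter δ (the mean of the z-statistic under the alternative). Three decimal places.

The noncentrality parameter scales effect size by the design's sample-size factor: δ = d·√(n/2) = 1.02 × √(14/2) = 2.6987

δ ≈ 2.699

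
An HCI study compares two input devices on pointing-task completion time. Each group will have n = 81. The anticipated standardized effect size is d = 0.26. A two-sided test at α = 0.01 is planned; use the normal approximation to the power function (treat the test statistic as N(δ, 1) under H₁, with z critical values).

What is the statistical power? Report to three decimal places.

Power ≈ 0.178

Noncentrality parameter: δ = d·√(n/2) = 0.26 × √(81/2) = 1.6546
Critical value for a two-sided test at α = 0.01: z_{α/2} = 2.576.
Power = Φ(δ − 2.576) + Φ(−δ − 2.576) = Φ(-0.921) + Φ(-4.230) = 0.1785 + 0.0000 = 0.1785.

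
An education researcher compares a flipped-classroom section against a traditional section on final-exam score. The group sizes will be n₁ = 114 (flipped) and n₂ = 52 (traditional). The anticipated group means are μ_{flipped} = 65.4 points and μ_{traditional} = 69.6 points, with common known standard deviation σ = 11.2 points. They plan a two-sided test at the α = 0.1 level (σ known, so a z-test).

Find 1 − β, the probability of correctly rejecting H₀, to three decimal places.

Power ≈ 0.724

Standardized effect: d = |μ_{flipped} − μ_{traditional}| / σ = |65.4 − 69.6| / 11.2 = 0.3750
Noncentrality parameter: δ = d / √(1/n₁ + 1/n₂) = 0.3750 / √(1/114 + 1/52) = 2.2409
Critical value for a two-sided test at α = 0.1: z_{α/2} = 1.645.
Power = Φ(δ − 1.645) + Φ(−δ − 1.645) = Φ(0.596) + Φ(-3.886) = 0.7244 + 0.0001 = 0.7245.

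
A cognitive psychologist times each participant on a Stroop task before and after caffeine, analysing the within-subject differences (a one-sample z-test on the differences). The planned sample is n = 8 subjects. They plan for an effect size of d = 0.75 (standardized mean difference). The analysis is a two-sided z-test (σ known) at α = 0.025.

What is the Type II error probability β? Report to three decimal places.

β ≈ 0.548

Noncentrality parameter: δ = d·√n = 0.75 × √8 = 2.1213
Critical value for a two-sided test at α = 0.025: z_{α/2} = 2.241.
Power = Φ(δ − 2.241) + Φ(−δ − 2.241) = Φ(-0.120) + Φ(-4.363) = 0.4522 + 0.0000 = 0.4522.
Type II error: β = 1 − power = 1 − 0.4522 = 0.5478.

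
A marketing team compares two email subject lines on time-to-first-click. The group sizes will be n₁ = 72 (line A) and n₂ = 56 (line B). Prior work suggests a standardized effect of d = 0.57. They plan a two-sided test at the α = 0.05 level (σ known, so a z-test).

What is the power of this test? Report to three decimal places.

Noncentrality parameter: δ = d / √(1/n₁ + 1/n₂) = 0.57 / √(1/72 + 1/56) = 3.1991
Two-sided α = 0.05 → critical value z_{0.025} = 1.960.
Power = Φ(δ − 1.960) + Φ(−δ − 1.960) = Φ(1.239) + Φ(-5.159) = 0.8924 + 0.0000 = 0.8924.

Power ≈ 0.892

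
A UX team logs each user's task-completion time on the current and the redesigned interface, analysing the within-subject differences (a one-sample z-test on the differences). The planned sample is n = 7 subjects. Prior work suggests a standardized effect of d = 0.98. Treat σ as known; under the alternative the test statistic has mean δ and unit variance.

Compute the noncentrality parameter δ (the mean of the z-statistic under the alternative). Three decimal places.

The noncentrality parameter scales effect size by the design's sample-size factor: δ = d·√n = 0.98 × √7 = 2.5928

δ ≈ 2.593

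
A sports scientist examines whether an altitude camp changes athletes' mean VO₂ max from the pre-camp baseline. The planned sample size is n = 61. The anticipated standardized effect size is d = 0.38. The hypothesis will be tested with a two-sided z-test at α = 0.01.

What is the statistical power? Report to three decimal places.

Noncentrality parameter: δ = d·√n = 0.38 × √61 = 2.9679
Two-sided α = 0.01 → critical value z_{0.005} = 2.576.
Power = Φ(δ − 2.576) + Φ(−δ − 2.576) = Φ(0.392) + Φ(-5.544) = 0.6525 + 0.0000 = 0.6525.

Power ≈ 0.652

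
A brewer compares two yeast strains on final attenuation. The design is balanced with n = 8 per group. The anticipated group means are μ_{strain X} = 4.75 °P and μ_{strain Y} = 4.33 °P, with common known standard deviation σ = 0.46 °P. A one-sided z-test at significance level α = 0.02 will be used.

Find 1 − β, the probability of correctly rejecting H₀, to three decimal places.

Standardized effect: d = |μ_{strain X} − μ_{strain Y}| / σ = |4.75 − 4.33| / 0.46 = 0.9130
Noncentrality parameter: δ = d·√(n/2) = 0.9130 × √(8/2) = 1.8261
One-sided α = 0.02 → critical value z_{0.02} = 2.054.
Power = P(Z > 2.054 − δ) = Φ(-0.228) = 0.4100.

Power ≈ 0.410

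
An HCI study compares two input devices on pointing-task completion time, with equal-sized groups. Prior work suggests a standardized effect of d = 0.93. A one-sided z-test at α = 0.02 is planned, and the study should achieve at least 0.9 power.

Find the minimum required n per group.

Set Φ(δ − 2.054) = 0.9; then δ − 2.054 = Φ⁻¹(0.9) = 1.282, giving δ = 3.335.
δ = d·√(n/2) ⇒ n = 2(δ/d)² = 2 × (3.335 / 0.93)² = 25.72.
Rounding up, n = 26 per group.

n = 26 per group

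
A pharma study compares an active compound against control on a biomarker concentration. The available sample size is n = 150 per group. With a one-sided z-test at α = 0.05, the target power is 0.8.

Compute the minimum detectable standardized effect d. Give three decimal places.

Need Φ(δ − 1.645) = 0.8, so δ = 1.645 + 0.842 = 2.486.
δ = d·√(n/2) ⇒ d = δ/√(n/2) = 2.486/√(150/2) = 0.2871.

d ≈ 0.287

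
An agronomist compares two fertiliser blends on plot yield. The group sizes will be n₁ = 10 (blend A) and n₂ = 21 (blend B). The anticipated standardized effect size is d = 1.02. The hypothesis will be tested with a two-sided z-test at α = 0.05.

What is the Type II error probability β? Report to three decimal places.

Noncentrality parameter: δ = d / √(1/n₁ + 1/n₂) = 1.02 / √(1/10 + 1/21) = 2.6548
Critical value for a two-sided test at α = 0.05: z_{α/2} = 1.960.
Power = Φ(δ − 1.960) + Φ(−δ − 1.960) = Φ(0.695) + Φ(-4.615) = 0.7564 + 0.0000 = 0.7564.
Type II error: β = 1 − power = 1 − 0.7564 = 0.2436.

β ≈ 0.244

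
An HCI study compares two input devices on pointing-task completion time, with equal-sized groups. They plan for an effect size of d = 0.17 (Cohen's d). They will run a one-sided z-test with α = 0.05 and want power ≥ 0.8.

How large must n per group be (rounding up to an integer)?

n = 428 per group

For power 0.8 need Φ(δ − z_{0.05}) = 0.8, so δ = z_{0.05} + z_{0.20} = 1.645 + 0.842 = 2.486.
δ = d·√(n/2) ⇒ n = 2(δ/d)² = 2 × (2.486 / 0.17)² = 427.86.
Rounding up, n = 428 per group.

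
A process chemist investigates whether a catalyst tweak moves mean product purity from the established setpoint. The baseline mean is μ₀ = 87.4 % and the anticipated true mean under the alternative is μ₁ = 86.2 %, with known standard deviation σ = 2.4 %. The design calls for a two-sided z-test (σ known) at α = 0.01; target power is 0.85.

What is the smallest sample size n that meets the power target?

n = 53

Standardized effect: d = |μ₁ − μ₀| / σ = |86.2 − 87.4| / 2.4 = 0.5000
For power 0.85 need Φ(δ − z_{0.005}) = 0.85, so δ = z_{0.005} + z_{0.15} = 2.576 + 1.036 = 3.612.
(For δ > 0 the lower-tail rejection region contributes negligibly to power, so the one-term inversion is standard.)
δ = d·√n ⇒ n = (δ/d)² = (3.612 / 0.5000)² = 52.19.
Round up to the next whole unit.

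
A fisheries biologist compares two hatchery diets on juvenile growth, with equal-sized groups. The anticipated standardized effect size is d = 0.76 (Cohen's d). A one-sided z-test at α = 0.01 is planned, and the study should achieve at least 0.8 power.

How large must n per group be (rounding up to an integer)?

n = 35 per group

Set Φ(δ − 2.326) = 0.8; then δ − 2.326 = Φ⁻¹(0.8) = 0.842, giving δ = 3.168.
δ = d·√(n/2) ⇒ n = 2(δ/d)² = 2 × (3.168 / 0.76)² = 34.75.
Rounding up, n = 35 per group.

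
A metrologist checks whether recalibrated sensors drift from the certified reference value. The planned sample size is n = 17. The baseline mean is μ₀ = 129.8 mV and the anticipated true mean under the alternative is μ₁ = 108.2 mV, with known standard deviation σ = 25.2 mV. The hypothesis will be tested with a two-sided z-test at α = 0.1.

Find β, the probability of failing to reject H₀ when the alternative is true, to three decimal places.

Standardized effect: d = |μ₁ − μ₀| / σ = |108.2 − 129.8| / 25.2 = 0.8571
Noncentrality parameter: λ = d·√n = 0.8571 × √17 = 3.5341
Two-sided α = 0.1 → critical value z_{0.05} = 1.645.
Power = Φ(λ − 1.645) + Φ(−λ − 1.645) = Φ(1.889) + Φ(-5.179) = 0.9706 + 0.0000 = 0.9706.
Type II error: β = 1 − power = 1 − 0.9706 = 0.0294.

β ≈ 0.029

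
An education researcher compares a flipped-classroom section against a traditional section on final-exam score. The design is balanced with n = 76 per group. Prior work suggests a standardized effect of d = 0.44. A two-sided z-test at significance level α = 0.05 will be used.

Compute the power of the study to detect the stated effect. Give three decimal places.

Noncentrality parameter: δ = d·√(n/2) = 0.44 × √(76/2) = 2.7123
Two-sided α = 0.05 → critical value z_{0.025} = 1.960.
Power = Φ(δ − 1.960) + Φ(−δ − 1.960) = Φ(0.752) + Φ(-4.672) = 0.7741 + 0.0000 = 0.7741.

Power ≈ 0.774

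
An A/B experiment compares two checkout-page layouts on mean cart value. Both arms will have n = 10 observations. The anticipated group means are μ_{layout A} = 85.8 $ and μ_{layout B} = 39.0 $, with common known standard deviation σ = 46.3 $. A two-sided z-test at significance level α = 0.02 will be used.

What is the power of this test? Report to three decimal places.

Standardized effect: d = |μ_{layout A} − μ_{layout B}| / σ = |85.8 − 39.0| / 46.3 = 1.0108
Noncentrality parameter: δ = d·√(n/2) = 1.0108 × √(10/2) = 2.2602
Two-sided α = 0.02 → critical value z_{0.01} = 2.326.
Power = Φ(δ − 2.326) + Φ(−δ − 2.326) = Φ(-0.066) + Φ(-4.587) = 0.4736 + 0.0000 = 0.4736.

Power ≈ 0.474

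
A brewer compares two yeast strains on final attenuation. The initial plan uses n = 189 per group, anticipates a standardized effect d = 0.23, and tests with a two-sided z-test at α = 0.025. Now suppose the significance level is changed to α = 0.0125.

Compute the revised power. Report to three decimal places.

Power ≈ 0.397

δ = d·√(n/2) = 0.23 × √(189/2) = 2.2359 (unchanged). New critical value: z_{0.0063} = 2.498.
Revised power = Φ(δ − 2.498) + Φ(−δ − 2.498) = Φ(-0.262) + Φ(-4.734) = 0.3967 + 0.0000 = 0.3967.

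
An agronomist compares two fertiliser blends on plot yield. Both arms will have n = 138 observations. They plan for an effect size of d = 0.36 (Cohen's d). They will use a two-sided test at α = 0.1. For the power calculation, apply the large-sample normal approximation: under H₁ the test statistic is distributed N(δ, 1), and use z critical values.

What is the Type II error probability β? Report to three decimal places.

β ≈ 0.089

Noncentrality parameter: δ = d·√(n/2) = 0.36 × √(138/2) = 2.9904
Two-sided α = 0.1 → critical value z_{0.05} = 1.645.
Power = Φ(δ − 1.645) + Φ(−δ − 1.645) = Φ(1.346) + Φ(-4.635) = 0.9108 + 0.0000 = 0.9108.
Type II error: β = 1 − power = 1 − 0.9108 = 0.0892.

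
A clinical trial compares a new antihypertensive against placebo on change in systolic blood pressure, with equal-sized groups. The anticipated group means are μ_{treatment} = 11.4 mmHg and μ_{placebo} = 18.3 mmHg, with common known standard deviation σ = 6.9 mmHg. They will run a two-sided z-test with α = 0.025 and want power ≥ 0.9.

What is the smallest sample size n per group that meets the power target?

n = 25 per group

Standardized effect: d = |μ_{treatment} − μ_{placebo}| / σ = |11.4 − 18.3| / 6.9 = 1.0000
Set Φ(δ − 2.241) = 0.9; then δ − 2.241 = Φ⁻¹(0.9) = 1.282, giving δ = 3.523.
(The Φ(−δ − z_{α/2}) term is vanishingly small for δ > 0 and is dropped in the standard sample-size formula.)
δ = d·√(n/2) ⇒ n = 2(δ/d)² = 2 × (3.523 / 1.0000)² = 24.82.
Rounding up, n = 25 per group.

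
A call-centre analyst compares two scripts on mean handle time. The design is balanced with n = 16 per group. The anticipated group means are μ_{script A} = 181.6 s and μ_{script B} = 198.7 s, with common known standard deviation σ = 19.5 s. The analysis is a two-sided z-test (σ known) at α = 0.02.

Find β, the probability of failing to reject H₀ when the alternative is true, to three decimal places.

Standardized effect: d = |μ_{script A} − μ_{script B}| / σ = |181.6 − 198.7| / 19.5 = 0.8769
Noncentrality parameter: δ = d·√(n/2) = 0.8769 × √(16/2) = 2.4803
Critical value for a two-sided test at α = 0.02: z_{α/2} = 2.326.
Power = Φ(δ − 2.326) + Φ(−δ − 2.326) = Φ(0.154) + Φ(-4.807) = 0.5612 + 0.0000 = 0.5612.
Type II error: β = 1 − power = 1 − 0.5612 = 0.4388.

β ≈ 0.439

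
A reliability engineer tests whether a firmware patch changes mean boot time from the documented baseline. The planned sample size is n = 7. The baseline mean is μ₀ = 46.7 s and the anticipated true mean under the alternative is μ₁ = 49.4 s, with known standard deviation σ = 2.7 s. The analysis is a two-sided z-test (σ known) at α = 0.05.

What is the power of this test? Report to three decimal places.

Power ≈ 0.754

Standardized effect: d = |μ₁ − μ₀| / σ = |49.4 − 46.7| / 2.7 = 1.0000
Noncentrality parameter: λ = d·√n = 1.0000 × √7 = 2.6458
Two-sided α = 0.05 → critical value z_{0.025} = 1.960.
Power = Φ(λ − 1.960) + Φ(−λ − 1.960) = Φ(0.686) + Φ(-4.606) = 0.7536 + 0.0000 = 0.7536.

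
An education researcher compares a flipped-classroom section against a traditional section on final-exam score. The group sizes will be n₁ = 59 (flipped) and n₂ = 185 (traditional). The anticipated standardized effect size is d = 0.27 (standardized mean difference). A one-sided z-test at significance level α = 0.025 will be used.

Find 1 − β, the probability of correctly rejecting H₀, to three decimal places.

Noncentrality parameter: δ = d / √(1/n₁ + 1/n₂) = 0.27 / √(1/59 + 1/185) = 1.8058
One-sided α = 0.025 → critical value z_{0.025} = 1.960.
Power = Φ(δ − 1.960) = Φ(-0.154) = 0.4388.

Power ≈ 0.439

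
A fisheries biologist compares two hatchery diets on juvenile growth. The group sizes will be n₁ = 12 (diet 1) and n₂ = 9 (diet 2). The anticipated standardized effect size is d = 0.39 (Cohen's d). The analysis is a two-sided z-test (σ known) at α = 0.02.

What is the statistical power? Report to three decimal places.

Power ≈ 0.075

Noncentrality parameter: δ = d / √(1/n₁ + 1/n₂) = 0.39 / √(1/12 + 1/9) = 0.8844
Two-sided α = 0.02 → critical value z_{0.01} = 2.326.
Power = Φ(δ − 2.326) + Φ(−δ − 2.326) = Φ(-1.442) + Φ(-3.211) = 0.0747 + 0.0007 = 0.0753.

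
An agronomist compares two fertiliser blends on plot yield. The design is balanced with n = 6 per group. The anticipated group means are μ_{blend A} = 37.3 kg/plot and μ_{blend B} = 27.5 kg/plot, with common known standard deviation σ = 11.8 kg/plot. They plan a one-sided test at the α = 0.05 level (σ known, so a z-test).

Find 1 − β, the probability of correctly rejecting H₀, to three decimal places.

Power ≈ 0.418

Standardized effect: d = |μ_{blend A} − μ_{blend B}| / σ = |37.3 − 27.5| / 11.8 = 0.8305
Noncentrality parameter: δ = d·√(n/2) = 0.8305 × √(6/2) = 1.4385
One-sided α = 0.05 → critical value z_{0.05} = 1.645.
Power = P(Z > 1.645 − δ) = Φ(-0.206) = 0.4183.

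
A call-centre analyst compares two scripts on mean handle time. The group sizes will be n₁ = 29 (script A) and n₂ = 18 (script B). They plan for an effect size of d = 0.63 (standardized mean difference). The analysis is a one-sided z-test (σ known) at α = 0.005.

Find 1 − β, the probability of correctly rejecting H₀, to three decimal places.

Noncentrality parameter: δ = d / √(1/n₁ + 1/n₂) = 0.63 / √(1/29 + 1/18) = 2.0996
Critical value for a one-sided test at α = 0.005: z_α = 2.576.
Power = Φ(δ − 2.576) = Φ(-0.476) = 0.3169.

Power ≈ 0.317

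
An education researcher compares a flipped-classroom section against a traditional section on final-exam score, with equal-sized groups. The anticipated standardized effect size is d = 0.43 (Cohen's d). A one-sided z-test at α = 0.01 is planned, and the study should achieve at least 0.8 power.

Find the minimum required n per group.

n = 109 per group

For power 0.8 need Φ(δ − z_{0.01}) = 0.8, so δ = z_{0.01} + z_{0.20} = 2.326 + 0.842 = 3.168.
δ = d·√(n/2) ⇒ n = 2(δ/d)² = 2 × (3.168 / 0.43)² = 108.56.
Round up to the next whole unit.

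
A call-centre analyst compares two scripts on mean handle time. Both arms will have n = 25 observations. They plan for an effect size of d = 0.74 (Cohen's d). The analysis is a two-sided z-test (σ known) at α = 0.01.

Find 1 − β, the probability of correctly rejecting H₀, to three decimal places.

Power ≈ 0.516

Noncentrality parameter: δ = d·√(n/2) = 0.74 × √(25/2) = 2.6163
Critical value for a two-sided test at α = 0.01: z_{α/2} = 2.576.
Power = Φ(δ − 2.576) + Φ(−δ − 2.576) = Φ(0.040) + Φ(-5.192) = 0.5161 + 0.0000 = 0.5161.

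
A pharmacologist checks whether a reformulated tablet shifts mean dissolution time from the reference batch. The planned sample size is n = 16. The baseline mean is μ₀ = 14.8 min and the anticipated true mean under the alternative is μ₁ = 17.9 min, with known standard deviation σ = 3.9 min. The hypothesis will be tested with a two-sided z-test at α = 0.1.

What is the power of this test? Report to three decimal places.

Power ≈ 0.938

Standardized effect: d = |μ₁ − μ₀| / σ = |17.9 − 14.8| / 3.9 = 0.7949
Noncentrality parameter: δ = d·√n = 0.7949 × √16 = 3.1795
Two-sided α = 0.1 → critical value z_{0.05} = 1.645.
Power = Φ(δ − 1.645) + Φ(−δ − 1.645) = Φ(1.535) + Φ(-4.824) = 0.9376 + 0.0000 = 0.9376.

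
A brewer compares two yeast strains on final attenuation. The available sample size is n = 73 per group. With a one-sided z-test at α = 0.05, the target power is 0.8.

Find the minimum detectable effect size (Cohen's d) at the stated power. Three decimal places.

d ≈ 0.412

Need Φ(δ − 1.645) = 0.8, so δ = 1.645 + 0.842 = 2.486.
δ = d·√(n/2) ⇒ d = δ/√(n/2) = 2.486/√(73/2) = 0.4116.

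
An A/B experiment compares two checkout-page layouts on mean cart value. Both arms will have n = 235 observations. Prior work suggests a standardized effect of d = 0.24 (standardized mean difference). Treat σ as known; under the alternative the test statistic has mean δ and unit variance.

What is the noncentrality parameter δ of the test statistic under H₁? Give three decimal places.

δ = d·√(n/2) = 0.24 × √(235/2) = 2.6015

δ ≈ 2.602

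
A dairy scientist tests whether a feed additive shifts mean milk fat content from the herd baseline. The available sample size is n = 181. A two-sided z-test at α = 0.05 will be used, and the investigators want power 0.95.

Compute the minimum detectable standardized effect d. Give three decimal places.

Required noncentrality: δ = z_{0.025} + z_{0.05} = 1.960 + 1.645 = 3.605.
(The second rejection-region term Φ(−δ − z_{α/2}) is negligible and dropped.)
δ = d·√n ⇒ d = δ/√n = 3.605/√181 = 0.2679.

d ≈ 0.268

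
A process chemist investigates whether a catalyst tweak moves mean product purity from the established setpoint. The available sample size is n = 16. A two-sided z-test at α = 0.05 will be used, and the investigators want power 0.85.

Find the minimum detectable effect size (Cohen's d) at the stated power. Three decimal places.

Required noncentrality: δ = z_{0.025} + z_{0.15} = 1.960 + 1.036 = 2.996.
(Lower-tail contribution to power is negligible for δ > 0.)
δ = d·√n ⇒ d = δ/√n = 2.996/√16 = 0.7491.

d ≈ 0.749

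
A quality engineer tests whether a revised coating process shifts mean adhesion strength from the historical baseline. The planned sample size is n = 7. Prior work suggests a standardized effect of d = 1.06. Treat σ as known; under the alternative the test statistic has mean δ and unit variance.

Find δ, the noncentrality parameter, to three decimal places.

δ = d·√n = 1.06 × √7 = 2.8045

δ ≈ 2.804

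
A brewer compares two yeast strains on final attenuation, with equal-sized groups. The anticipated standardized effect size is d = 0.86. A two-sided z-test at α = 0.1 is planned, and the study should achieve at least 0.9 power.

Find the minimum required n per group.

n = 24 per group

For power 0.9 need Φ(δ − z_{0.05}) = 0.9, so δ = z_{0.05} + z_{0.10} = 1.645 + 1.282 = 2.926.
(The Φ(−δ − z_{α/2}) term is vanishingly small for δ > 0 and is dropped in the standard sample-size formula.)
δ = d·√(n/2) ⇒ n = 2(δ/d)² = 2 × (2.926 / 0.86)² = 23.16.
Round up to the next whole unit.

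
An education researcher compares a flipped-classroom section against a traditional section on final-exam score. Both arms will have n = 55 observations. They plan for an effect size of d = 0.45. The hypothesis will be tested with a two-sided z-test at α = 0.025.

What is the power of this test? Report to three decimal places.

Power ≈ 0.547

Noncentrality parameter: δ = d·√(n/2) = 0.45 × √(55/2) = 2.3598
Critical value for a two-sided test at α = 0.025: z_{α/2} = 2.241.
Power = Φ(δ − 2.241) + Φ(−δ − 2.241) = Φ(0.118) + Φ(-4.601) = 0.5471 + 0.0000 = 0.5471.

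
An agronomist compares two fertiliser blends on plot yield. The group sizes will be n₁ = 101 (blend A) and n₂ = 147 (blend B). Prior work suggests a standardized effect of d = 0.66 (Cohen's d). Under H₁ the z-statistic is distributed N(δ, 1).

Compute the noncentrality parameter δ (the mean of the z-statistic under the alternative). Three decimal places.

δ ≈ 5.107

δ = d / √(1/n₁ + 1/n₂) = 0.66 / √(1/101 + 1/147) = 5.1067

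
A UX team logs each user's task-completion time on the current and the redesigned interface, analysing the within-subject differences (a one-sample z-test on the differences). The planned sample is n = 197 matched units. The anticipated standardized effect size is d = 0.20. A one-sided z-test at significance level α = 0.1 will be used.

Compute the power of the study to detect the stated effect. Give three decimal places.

Power ≈ 0.936

Noncentrality parameter: δ = d·√n = 0.20 × √197 = 2.8071
One-sided α = 0.1 → critical value z_{0.1} = 1.282.
Power = Φ(δ − 1.282) = Φ(1.526) = 0.9364.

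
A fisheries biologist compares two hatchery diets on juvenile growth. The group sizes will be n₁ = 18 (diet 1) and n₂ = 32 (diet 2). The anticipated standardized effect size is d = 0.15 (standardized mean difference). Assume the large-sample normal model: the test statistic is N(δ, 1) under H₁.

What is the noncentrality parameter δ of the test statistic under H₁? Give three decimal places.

δ ≈ 0.509

The noncentrality parameter scales effect size by the design's sample-size factor: δ = d / √(1/n₁ + 1/n₂) = 0.15 / √(1/18 + 1/32) = 0.5091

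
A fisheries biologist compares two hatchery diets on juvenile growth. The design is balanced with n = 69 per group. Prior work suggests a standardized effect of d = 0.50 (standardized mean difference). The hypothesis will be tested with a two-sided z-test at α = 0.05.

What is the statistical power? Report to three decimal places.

Noncentrality parameter: δ = d·√(n/2) = 0.50 × √(69/2) = 2.9368
Two-sided α = 0.05 → critical value z_{0.025} = 1.960.
Power = Φ(δ − 1.960) + Φ(−δ − 1.960) = Φ(0.977) + Φ(-4.897) = 0.8357 + 0.0000 = 0.8357.

Power ≈ 0.836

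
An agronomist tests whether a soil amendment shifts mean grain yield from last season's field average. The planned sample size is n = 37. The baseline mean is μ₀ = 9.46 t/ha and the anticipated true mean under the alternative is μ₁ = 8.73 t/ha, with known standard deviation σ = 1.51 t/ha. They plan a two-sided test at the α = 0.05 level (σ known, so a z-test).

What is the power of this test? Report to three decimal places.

Standardized effect: d = |μ₁ − μ₀| / σ = |8.73 − 9.46| / 1.51 = 0.4834
Noncentrality parameter: δ = d·√n = 0.4834 × √37 = 2.9407
Two-sided α = 0.05 → critical value z_{0.025} = 1.960.
Power = Φ(δ − 1.960) + Φ(−δ − 1.960) = Φ(0.981) + Φ(-4.901) = 0.8366 + 0.0000 = 0.8366.

Power ≈ 0.837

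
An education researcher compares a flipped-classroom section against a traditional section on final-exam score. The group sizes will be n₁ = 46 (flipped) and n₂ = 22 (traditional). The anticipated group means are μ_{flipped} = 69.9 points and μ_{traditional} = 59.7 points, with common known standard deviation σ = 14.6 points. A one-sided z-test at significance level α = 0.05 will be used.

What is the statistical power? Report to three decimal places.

Standardized effect: d = |μ_{flipped} − μ_{traditional}| / σ = |69.9 − 59.7| / 14.6 = 0.6986
Noncentrality parameter: δ = d / √(1/n₁ + 1/n₂) = 0.6986 / √(1/46 + 1/22) = 2.6952
Critical value for a one-sided test at α = 0.05: z_α = 1.645.
Power = P(Z > 1.645 − δ) = Φ(1.050) = 0.8532.

Power ≈ 0.853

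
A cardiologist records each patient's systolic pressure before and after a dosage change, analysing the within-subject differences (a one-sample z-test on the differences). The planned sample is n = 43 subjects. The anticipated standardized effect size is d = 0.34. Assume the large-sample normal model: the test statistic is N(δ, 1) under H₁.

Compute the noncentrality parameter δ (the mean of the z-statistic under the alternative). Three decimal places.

δ ≈ 2.230

The noncentrality parameter scales effect size by the design's sample-size factor: δ = d·√n = 0.34 × √43 = 2.2295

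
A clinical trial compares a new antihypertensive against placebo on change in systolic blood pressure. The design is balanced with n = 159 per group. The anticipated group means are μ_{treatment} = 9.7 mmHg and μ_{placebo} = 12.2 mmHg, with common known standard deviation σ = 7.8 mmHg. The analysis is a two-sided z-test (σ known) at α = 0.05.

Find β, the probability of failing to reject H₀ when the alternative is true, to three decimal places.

Standardized effect: d = |μ_{treatment} − μ_{placebo}| / σ = |9.7 − 12.2| / 7.8 = 0.3205
Noncentrality parameter: δ = d·√(n/2) = 0.3205 × √(159/2) = 2.8578
Critical value for a two-sided test at α = 0.05: z_{α/2} = 1.960.
Power = Φ(δ − 1.960) + Φ(−δ − 1.960) = Φ(0.898) + Φ(-4.818) = 0.8154 + 0.0000 = 0.8154.
Type II error: β = 1 − power = 1 − 0.8154 = 0.1846.

β ≈ 0.185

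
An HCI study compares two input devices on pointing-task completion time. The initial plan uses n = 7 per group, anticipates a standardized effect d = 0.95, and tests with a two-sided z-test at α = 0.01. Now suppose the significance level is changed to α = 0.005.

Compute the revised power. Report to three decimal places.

Power ≈ 0.152

δ = d·√(n/2) = 0.95 × √(7/2) = 1.7773 (unchanged). New critical value: z_{0.0025} = 2.807.
Revised power = Φ(δ − 2.807) + Φ(−δ − 2.807) = Φ(-1.030) + Φ(-4.584) = 0.1516 + 0.0000 = 0.1516.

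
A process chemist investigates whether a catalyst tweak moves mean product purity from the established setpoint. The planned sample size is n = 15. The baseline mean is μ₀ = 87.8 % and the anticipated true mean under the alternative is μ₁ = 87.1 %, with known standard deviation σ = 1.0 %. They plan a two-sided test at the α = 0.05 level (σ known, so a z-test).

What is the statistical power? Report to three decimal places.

Standardized effect: d = |μ₁ − μ₀| / σ = |87.1 − 87.8| / 1.0 = 0.7000
Noncentrality parameter: δ = d·√n = 0.7000 × √15 = 2.7111
Two-sided α = 0.05 → critical value z_{0.025} = 1.960.
Power = Φ(δ − 1.960) + Φ(−δ − 1.960) = Φ(0.751) + Φ(-4.671) = 0.7737 + 0.0000 = 0.7737.

Power ≈ 0.774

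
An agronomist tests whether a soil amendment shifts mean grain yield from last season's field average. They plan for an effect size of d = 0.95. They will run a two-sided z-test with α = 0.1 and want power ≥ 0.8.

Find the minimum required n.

For power 0.8 need Φ(δ − z_{0.05}) = 0.8, so δ = z_{0.05} + z_{0.20} = 1.645 + 0.842 = 2.486.
(The Φ(−δ − z_{α/2}) term is vanishingly small for δ > 0 and is dropped in the standard sample-size formula.)
δ = d·√n ⇒ n = (δ/d)² = (2.486 / 0.95)² = 6.85.
Rounding up, n = 7.

n = 7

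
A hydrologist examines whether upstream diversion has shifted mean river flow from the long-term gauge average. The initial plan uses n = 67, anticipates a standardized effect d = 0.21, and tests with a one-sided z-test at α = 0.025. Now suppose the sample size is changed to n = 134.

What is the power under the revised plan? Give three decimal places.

With n = 134: δ = d·√n = 0.21 × √134 = 2.4309. Critical value z_{0.025} = 1.960.
Revised power = P(Z > 1.960 − δ) = Φ(0.471) = 0.6812.

Power ≈ 0.681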